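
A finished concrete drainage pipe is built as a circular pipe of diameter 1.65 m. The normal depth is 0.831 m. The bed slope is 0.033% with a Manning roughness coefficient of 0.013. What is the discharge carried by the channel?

Q = 0.838 m³/s

For a circular section of diameter D = 1.65 m at depth y = 0.831 m, the central angle is θ = 2 arccos(1 − 2y/D) = 3.156 rad. Then A = (D²/8)(θ − sin θ) = 1.079 m² and P = Dθ/2 = 2.604 m.
Hydraulic radius R = A/P = 1.079/2.604 = 0.4144 m.
Manning's equation: Q = (1/n) A R^(2/3) S^(1/2) = (1/0.013) × 1.079 × 0.4144^(2/3) × 0.00033^(1/2) = 0.838 m³/s.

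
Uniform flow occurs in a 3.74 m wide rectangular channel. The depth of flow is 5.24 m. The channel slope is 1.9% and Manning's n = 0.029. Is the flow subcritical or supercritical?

subcritical

Flow area A = b·y = 3.74 × 5.24 = 19.6 m². Wetted perimeter P = b + 2y = 3.74 + 2×5.24 = 14.22 m.
Hydraulic radius R = A/P = 19.6/14.22 = 1.378 m.
V = (1/n) R^(2/3) √S = (1/0.029) × 1.378^(2/3) × √0.019 = 5.886 m/s. Hydraulic depth D_h = A/T = 19.6/3.74 = 5.24 m.
Froude number Fr = V/√(g·D_h) = 5.886/√(9.81×5.24) = 0.821, which is less than 1, so the flow is subcritical.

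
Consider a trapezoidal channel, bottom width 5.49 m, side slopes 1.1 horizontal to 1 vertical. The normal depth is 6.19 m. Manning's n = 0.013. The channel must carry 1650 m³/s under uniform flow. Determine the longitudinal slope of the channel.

With bottom width b = 5.49 m and side slope z = 1.1: A = (b + zy)y = (5.49 + 1.1×6.19)×6.19 = 76.13 m²; P = b + 2y√(1+z²) = 5.49 + 2×6.19×1.487 = 23.89 m.
Hydraulic radius R = A/P = 76.13/23.89 = 3.186 m.
From Manning's equation, S = [nQ / (1 A R^(2/3))]² = [0.013 × 1650 / (1 × 76.13 × 3.186^(2/3))]² = 0.0169.

S = 0.0169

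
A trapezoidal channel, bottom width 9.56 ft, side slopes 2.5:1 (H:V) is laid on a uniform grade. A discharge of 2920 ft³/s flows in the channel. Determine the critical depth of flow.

At critical depth, Q² T / (g A³) = 1, i.e. A³/T = Q²/g = 2920²/32.2 = 264800.
Trying y = 7.09 ft: A³/T = 160800 — too small.
Trying y = 7.99 ft: A³/T = 265400 — close enough.

y_c = 7.99 ft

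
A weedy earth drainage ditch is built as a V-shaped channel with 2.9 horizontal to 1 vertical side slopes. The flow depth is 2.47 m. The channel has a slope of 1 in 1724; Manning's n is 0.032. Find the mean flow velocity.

V = 0.835 m/s

For a triangular section with side slope z = 2.9: A = zy² = 2.9×2.47² = 17.69 m²; P = 2y√(1+z²) = 2×2.47×3.068 = 15.15 m.
Hydraulic radius R = A/P = 17.69/15.15 = 1.168 m.
From Manning's equation, V = (1/n) R^(2/3) S^(1/2) = (1/0.032) × 1.168^(2/3) × 0.00058^(1/2) = 0.835 m/s.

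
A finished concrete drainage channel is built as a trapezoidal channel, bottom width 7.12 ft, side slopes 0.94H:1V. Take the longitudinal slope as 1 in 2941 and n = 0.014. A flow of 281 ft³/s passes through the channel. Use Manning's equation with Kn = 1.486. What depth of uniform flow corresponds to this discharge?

Manning's equation rearranged: A R^(2/3) = nQ / (1.486·√S) = 0.014 × 281 / (1.486 × √0.00034) = 143.6.
At y = 6.23 ft: A R^(2/3) = 180.6 — high.
At y = 3.81 ft: A R^(2/3) = 71.44 — low.
At y = 5.53 ft: A R^(2/3) = 143.4 — ≈ 143.6.

y_n = 5.53 ft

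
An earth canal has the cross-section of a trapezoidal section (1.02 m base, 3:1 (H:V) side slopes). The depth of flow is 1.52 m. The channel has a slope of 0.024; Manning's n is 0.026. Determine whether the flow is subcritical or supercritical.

With bottom width b = 1.02 m and side slope z = 3: A = (b + zy)y = (1.02 + 3×1.52)×1.52 = 8.482 m²; P = b + 2y√(1+z²) = 1.02 + 2×1.52×3.162 = 10.63 m.
Hydraulic radius R = A/P = 8.482/10.63 = 0.7976 m.
V = (1/n) R^(2/3) √S = (1/0.026) × 0.7976^(2/3) × √0.024 = 5.125 m/s. Hydraulic depth D_h = A/T = 8.482/10.14 = 0.8364 m.
Froude number Fr = V/√(g·D_h) = 5.125/√(9.81×0.8364) = 1.79, which is greater than 1, so the flow is supercritical.

supercritical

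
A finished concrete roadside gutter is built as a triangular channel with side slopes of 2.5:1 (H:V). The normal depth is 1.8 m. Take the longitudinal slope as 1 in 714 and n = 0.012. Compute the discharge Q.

Q = 22.4 m³/s

For a triangular section with side slope z = 2.5: A = zy² = 2.5×1.8² = 8.1 m²; P = 2y√(1+z²) = 2×1.8×2.693 = 9.693 m.
Hydraulic radius R = A/P = 8.1/9.693 = 0.8356 m.
Manning's equation: Q = (1/n) A R^(2/3) S^(1/2) = (1/0.012) × 8.1 × 0.8356^(2/3) × 0.001401^(1/2) = 22.4 m³/s.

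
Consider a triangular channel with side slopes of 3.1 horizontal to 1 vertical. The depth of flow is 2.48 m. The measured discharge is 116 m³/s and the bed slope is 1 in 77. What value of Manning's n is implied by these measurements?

n = 0.0209

For a triangular section with side slope z = 3.1: A = zy² = 3.1×2.48² = 19.07 m²; P = 2y√(1+z²) = 2×2.48×3.257 = 16.16 m.
Hydraulic radius R = A/P = 19.07/16.16 = 1.18 m.
Rearranging Manning's equation: n = (1/Q) A R^(2/3) S^(1/2) = (1/116) × 19.07 × 1.18^(2/3) × √0.01299 = 0.0209.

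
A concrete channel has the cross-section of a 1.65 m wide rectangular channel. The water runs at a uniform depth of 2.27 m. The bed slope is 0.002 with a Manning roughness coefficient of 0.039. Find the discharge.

Flow area A = b·y = 1.65 × 2.27 = 3.745 m². Wetted perimeter P = b + 2y = 1.65 + 2×2.27 = 6.19 m.
Hydraulic radius R = A/P = 3.745/6.19 = 0.6051 m.
Manning's equation: Q = (1/n) A R^(2/3) S^(1/2) = (1/0.039) × 3.745 × 0.6051^(2/3) × 0.002^(1/2) = 3.07 m³/s.

Q = 3.07 m³/s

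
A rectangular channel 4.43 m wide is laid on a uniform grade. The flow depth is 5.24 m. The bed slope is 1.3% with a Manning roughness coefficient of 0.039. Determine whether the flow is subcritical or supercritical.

subcritical

Flow area A = b·y = 4.43 × 5.24 = 23.21 m². Wetted perimeter P = b + 2y = 4.43 + 2×5.24 = 14.91 m.
Hydraulic radius R = A/P = 23.21/14.91 = 1.557 m.
V = (1/n) R^(2/3) √S = (1/0.039) × 1.557^(2/3) × √0.013 = 3.927 m/s. Hydraulic depth D_h = A/T = 23.21/4.43 = 5.24 m.
Froude number Fr = V/√(g·D_h) = 3.927/√(9.81×5.24) = 0.548, which is less than 1, so the flow is subcritical.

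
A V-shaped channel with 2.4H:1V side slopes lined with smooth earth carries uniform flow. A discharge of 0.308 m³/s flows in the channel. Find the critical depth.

y_c = 0.32 m

At critical depth, Q² T / (g A³) = 1, i.e. A³/T = Q²/g = 0.308²/9.81 = 0.00967.
Try y = 0.367 m: A³/T = 0.01917 — over.
Try y = 0.262 m: A³/T = 0.003555 — short.
Try y = 0.32 m: A³/T = 0.009664 — close enough.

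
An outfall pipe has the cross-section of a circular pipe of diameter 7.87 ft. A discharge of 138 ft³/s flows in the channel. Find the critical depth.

y_c = 2.93 ft

At critical depth, Q² T / (g A³) = 1, i.e. A³/T = Q²/g = 138²/32.2 = 591.4.
At y = 2.29 ft: A³/T = 227.7 — short.
At y = 3.51 ft: A³/T = 1181 — over.
At y = 2.93 ft: A³/T = 590.4 — close enough.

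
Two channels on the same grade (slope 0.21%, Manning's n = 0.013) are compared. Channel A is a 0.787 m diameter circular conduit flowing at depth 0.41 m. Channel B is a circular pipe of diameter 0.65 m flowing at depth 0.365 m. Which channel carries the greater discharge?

Channel A: For a circular section of diameter D = 0.787 m at depth y = 0.41 m, the central angle is θ = 2 arccos(1 − 2y/D) = 3.225 rad. Then A = (D²/8)(θ − sin θ) = 0.2562 m² and P = Dθ/2 = 1.269 m. Hydraulic radius R = A/P = 0.2562/1.269 = 0.2019 m. Q_A = (1/0.013)·0.2562·0.2019^(2/3)·√0.0021 = 0.3108 m³/s.
Channel B: For a circular section of diameter D = 0.65 m at depth y = 0.365 m, the central angle is θ = 2 arccos(1 − 2y/D) = 3.388 rad. Then A = (D²/8)(θ − sin θ) = 0.1918 m² and P = Dθ/2 = 1.101 m. Hydraulic radius R = A/P = 0.1918/1.101 = 0.1742 m. Q_B = (1/0.013)·0.1918·0.1742^(2/3)·√0.0021 = 0.211 m³/s.
Q_A = 0.3108 m³/s vs Q_B = 0.211 m³/s, so channel A carries more.

channel A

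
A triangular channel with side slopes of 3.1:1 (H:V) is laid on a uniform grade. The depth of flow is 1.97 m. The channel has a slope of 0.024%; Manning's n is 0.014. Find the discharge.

For a triangular section with side slope z = 3.1: A = zy² = 3.1×1.97² = 12.03 m²; P = 2y√(1+z²) = 2×1.97×3.257 = 12.83 m.
Hydraulic radius R = A/P = 12.03/12.83 = 0.9374 m.
Manning's equation: Q = (1/n) A R^(2/3) S^(1/2) = (1/0.014) × 12.03 × 0.9374^(2/3) × 0.00024^(1/2) = 12.8 m³/s.

Q = 12.8 m³/s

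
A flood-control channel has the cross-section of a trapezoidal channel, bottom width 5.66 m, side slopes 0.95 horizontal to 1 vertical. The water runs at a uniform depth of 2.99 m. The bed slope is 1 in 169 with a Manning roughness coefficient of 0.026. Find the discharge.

Q = 112 m³/s

With bottom width b = 5.66 m and side slope z = 0.95: A = (b + zy)y = (5.66 + 0.95×2.99)×2.99 = 25.42 m²; P = b + 2y√(1+z²) = 5.66 + 2×2.99×1.379 = 13.91 m.
Hydraulic radius R = A/P = 25.42/13.91 = 1.827 m.
Manning's equation: Q = (1/n) A R^(2/3) S^(1/2) = (1/0.026) × 25.42 × 1.827^(2/3) × 0.005917^(1/2) = 112 m³/s.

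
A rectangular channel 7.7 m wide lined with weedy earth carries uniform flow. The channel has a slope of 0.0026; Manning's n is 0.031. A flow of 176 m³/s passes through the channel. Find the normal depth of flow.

y_n = 7.46 m

Manning's equation rearranged: A R^(2/3) = nQ / (1·√S) = 0.031 × 176 / (√0.0026) = 107.
At y = 8.71 m: A R^(2/3) = 129.1 — over.
At y = 5.09 m: A R^(2/3) = 66.14 — short.
At y = 7.46 m: A R^(2/3) = 106.9 — matches.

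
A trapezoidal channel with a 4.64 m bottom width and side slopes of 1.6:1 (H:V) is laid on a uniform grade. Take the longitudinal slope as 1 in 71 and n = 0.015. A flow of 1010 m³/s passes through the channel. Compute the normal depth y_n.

y_n = 5.1 m

Manning's equation rearranged: A R^(2/3) = nQ / (1·√S) = 0.015 × 1010 / (√0.01408) = 127.7.
Trying y = 5.62 m: A R^(2/3) = 158.1 — too large.
Trying y = 4.53 m: A R^(2/3) = 98.61 — too small.
Trying y = 5.1 m: A R^(2/3) = 127.6 — ≈ 127.7.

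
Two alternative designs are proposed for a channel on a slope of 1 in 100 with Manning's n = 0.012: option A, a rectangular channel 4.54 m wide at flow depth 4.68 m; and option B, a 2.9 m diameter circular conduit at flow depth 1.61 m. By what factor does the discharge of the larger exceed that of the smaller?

Channel A: Flow area A = b·y = 4.54 × 4.68 = 21.25 m². Wetted perimeter P = b + 2y = 4.54 + 2×4.68 = 13.9 m. Hydraulic radius R = A/P = 21.25/13.9 = 1.529 m. Q_A = (1/0.012)·21.25·1.529^(2/3)·√0.01 = 235 m³/s.
Channel B: For a circular section of diameter D = 2.9 m at depth y = 1.61 m, the central angle is θ = 2 arccos(1 − 2y/D) = 3.363 rad. Then A = (D²/8)(θ − sin θ) = 3.766 m² and P = Dθ/2 = 4.876 m. Hydraulic radius R = A/P = 3.766/4.876 = 0.7723 m. Q_B = (1/0.012)·3.766·0.7723^(2/3)·√0.01 = 26.41 m³/s.
The larger discharge is 235 m³/s and the smaller is 26.41 m³/s; the ratio is 8.89.

8.89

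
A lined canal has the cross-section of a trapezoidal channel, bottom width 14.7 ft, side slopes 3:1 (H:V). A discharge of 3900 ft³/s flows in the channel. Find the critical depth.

y_c = 8 ft

At critical depth, Q² T / (g A³) = 1, i.e. A³/T = Q²/g = 3900²/32.2 = 472400.
At y = 9.15 ft: A³/T = 824200 — over.
At y = 6.98 ft: A³/T = 272100 — short.
At y = 8 ft: A³/T = 473300 — matches.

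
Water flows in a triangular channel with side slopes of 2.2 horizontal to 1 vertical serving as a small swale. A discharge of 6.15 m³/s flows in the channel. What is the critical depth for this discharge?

At critical depth, Q² T / (g A³) = 1, i.e. A³/T = Q²/g = 6.15²/9.81 = 3.856.
Trying y = 1.29 m: A³/T = 8.645 — over.
Trying y = 0.94 m: A³/T = 1.776 — short.
Trying y = 1.1 m: A³/T = 3.897 — matches.

y_c = 1.1 m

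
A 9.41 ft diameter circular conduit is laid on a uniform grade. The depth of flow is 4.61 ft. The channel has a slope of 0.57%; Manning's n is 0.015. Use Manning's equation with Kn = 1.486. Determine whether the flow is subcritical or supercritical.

supercritical

For a circular section of diameter D = 9.41 ft at depth y = 4.61 ft, the central angle is θ = 2 arccos(1 − 2y/D) = 3.101 rad. Then A = (D²/8)(θ − sin θ) = 33.88 ft² and P = Dθ/2 = 14.59 ft.
Hydraulic radius R = A/P = 33.88/14.59 = 2.322 ft.
V = (1.486/n) R^(2/3) √S = (1.486/0.015) × 2.322^(2/3) × √0.0057 = 13.11 ft/s. Hydraulic depth D_h = A/T = 33.88/9.408 = 3.601 ft.
Froude number Fr = V/√(g·D_h) = 13.11/√(32.2×3.601) = 1.22, which is greater than 1, so the flow is supercritical.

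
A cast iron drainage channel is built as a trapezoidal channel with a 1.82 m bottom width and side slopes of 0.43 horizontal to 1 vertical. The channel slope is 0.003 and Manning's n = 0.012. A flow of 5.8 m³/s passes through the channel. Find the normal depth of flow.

Manning's equation rearranged: A R^(2/3) = nQ / (1·√S) = 0.012 × 5.8 / (√0.003) = 1.271.
At y = 0.698 m: A R^(2/3) = 0.8601 — too small.
At y = 0.89 m: A R^(2/3) = 1.27 — ≈ 1.271.

y_n = 0.89 m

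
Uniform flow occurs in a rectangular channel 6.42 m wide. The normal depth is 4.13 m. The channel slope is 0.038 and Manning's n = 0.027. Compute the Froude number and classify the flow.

supercritical

Flow area A = b·y = 6.42 × 4.13 = 26.51 m². Wetted perimeter P = b + 2y = 6.42 + 2×4.13 = 14.68 m.
Hydraulic radius R = A/P = 26.51/14.68 = 1.806 m.
V = (1/n) R^(2/3) √S = (1/0.027) × 1.806^(2/3) × √0.038 = 10.71 m/s. Hydraulic depth D_h = A/T = 26.51/6.42 = 4.13 m.
Froude number Fr = V/√(g·D_h) = 10.71/√(9.81×4.13) = 1.68, which is greater than 1, so the flow is supercritical.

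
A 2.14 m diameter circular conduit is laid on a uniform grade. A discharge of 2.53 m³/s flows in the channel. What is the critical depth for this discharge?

At critical depth, Q² T / (g A³) = 1, i.e. A³/T = Q²/g = 2.53²/9.81 = 0.6525.
Try y = 0.876 m: A³/T = 1.264 — too large.
Try y = 0.54 m: A³/T = 0.1945 — too small.
Try y = 0.738 m: A³/T = 0.6534 — close enough.

y_c = 0.738 m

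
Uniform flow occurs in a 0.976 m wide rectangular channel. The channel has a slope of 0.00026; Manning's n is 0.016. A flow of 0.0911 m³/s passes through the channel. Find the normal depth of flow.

Manning's equation rearranged: A R^(2/3) = nQ / (1·√S) = 0.016 × 0.0911 / (√0.00026) = 0.0904.
At y = 0.217 m: A R^(2/3) = 0.05985 — low.
At y = 0.34 m: A R^(2/3) = 0.1136 — high.
At y = 0.289 m: A R^(2/3) = 0.09042 — close enough.

y_n = 0.289 m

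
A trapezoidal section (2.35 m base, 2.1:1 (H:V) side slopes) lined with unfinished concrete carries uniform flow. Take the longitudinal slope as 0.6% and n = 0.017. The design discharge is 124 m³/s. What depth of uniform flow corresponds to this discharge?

y_n = 2.68 m

Manning's equation rearranged: A R^(2/3) = nQ / (1·√S) = 0.017 × 124 / (√0.006) = 27.21.
Try y = 3.34 m: A R^(2/3) = 45.39 — high.
Try y = 1.92 m: A R^(2/3) = 12.95 — low.
Try y = 2.68 m: A R^(2/3) = 27.3 — close enough.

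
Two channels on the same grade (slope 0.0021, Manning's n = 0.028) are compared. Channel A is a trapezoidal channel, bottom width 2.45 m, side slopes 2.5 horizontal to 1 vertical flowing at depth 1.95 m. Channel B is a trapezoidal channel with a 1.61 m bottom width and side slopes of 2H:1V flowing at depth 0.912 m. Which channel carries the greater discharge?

channel A

Channel A: With bottom width b = 2.45 m and side slope z = 2.5: A = (b + zy)y = (2.45 + 2.5×1.95)×1.95 = 14.28 m²; P = b + 2y√(1+z²) = 2.45 + 2×1.95×2.693 = 12.95 m. Hydraulic radius R = A/P = 14.28/12.95 = 1.103 m. Q_A = (1/0.028)·14.28·1.103^(2/3)·√0.0021 = 24.95 m³/s.
Channel B: With bottom width b = 1.61 m and side slope z = 2: A = (b + zy)y = (1.61 + 2×0.912)×0.912 = 3.132 m²; P = b + 2y√(1+z²) = 1.61 + 2×0.912×2.236 = 5.689 m. Hydraulic radius R = A/P = 3.132/5.689 = 0.5505 m. Q_B = (1/0.028)·3.132·0.5505^(2/3)·√0.0021 = 3.443 m³/s.
Q_A = 24.95 m³/s vs Q_B = 3.443 m³/s, so channel A carries more.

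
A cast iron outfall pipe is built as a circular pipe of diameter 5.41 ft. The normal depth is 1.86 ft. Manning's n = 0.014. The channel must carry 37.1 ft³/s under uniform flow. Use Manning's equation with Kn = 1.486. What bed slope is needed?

S = 0.00239

For a circular section of diameter D = 5.41 ft at depth y = 1.86 ft, the central angle is θ = 2 arccos(1 − 2y/D) = 2.506 rad. Then A = (D²/8)(θ − sin θ) = 6.998 ft² and P = Dθ/2 = 6.779 ft.
Hydraulic radius R = A/P = 6.998/6.779 = 1.032 ft.
From Manning's equation, S = [nQ / (1.486 A R^(2/3))]² = [0.014 × 37.1 / (1.486 × 6.998 × 1.032^(2/3))]² = 0.00239.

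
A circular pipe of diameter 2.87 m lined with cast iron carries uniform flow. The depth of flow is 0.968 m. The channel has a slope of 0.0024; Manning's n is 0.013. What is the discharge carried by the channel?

For a circular section of diameter D = 2.87 m at depth y = 0.968 m, the central angle is θ = 2 arccos(1 − 2y/D) = 2.479 rad. Then A = (D²/8)(θ − sin θ) = 1.918 m² and P = Dθ/2 = 3.557 m.
Hydraulic radius R = A/P = 1.918/3.557 = 0.5393 m.
Manning's equation: Q = (1/n) A R^(2/3) S^(1/2) = (1/0.013) × 1.918 × 0.5393^(2/3) × 0.0024^(1/2) = 4.79 m³/s.

Q = 4.79 m³/s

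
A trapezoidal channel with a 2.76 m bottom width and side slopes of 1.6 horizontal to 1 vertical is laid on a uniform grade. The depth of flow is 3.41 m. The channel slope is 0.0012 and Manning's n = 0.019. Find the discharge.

Q = 75.4 m³/s

With bottom width b = 2.76 m and side slope z = 1.6: A = (b + zy)y = (2.76 + 1.6×3.41)×3.41 = 28.02 m²; P = b + 2y√(1+z²) = 2.76 + 2×3.41×1.887 = 15.63 m.
Hydraulic radius R = A/P = 28.02/15.63 = 1.793 m.
Manning's equation: Q = (1/n) A R^(2/3) S^(1/2) = (1/0.019) × 28.02 × 1.793^(2/3) × 0.0012^(1/2) = 75.4 m³/s.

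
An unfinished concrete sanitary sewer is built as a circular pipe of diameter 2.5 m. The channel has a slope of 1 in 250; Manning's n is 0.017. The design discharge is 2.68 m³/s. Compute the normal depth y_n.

Manning's equation rearranged: A R^(2/3) = nQ / (1·√S) = 0.017 × 2.68 / (√0.004) = 0.7204.
Try y = 0.517 m: A R^(2/3) = 0.3362 — short.
Try y = 0.76 m: A R^(2/3) = 0.7209 — matches.

y_n = 0.76 m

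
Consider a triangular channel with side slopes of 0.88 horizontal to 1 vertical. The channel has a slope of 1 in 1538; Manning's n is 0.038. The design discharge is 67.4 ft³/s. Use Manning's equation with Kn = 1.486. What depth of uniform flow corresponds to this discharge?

y_n = 6.72 ft

Manning's equation rearranged: A R^(2/3) = nQ / (1.486·√S) = 0.038 × 67.4 / (1.486 × √0.0006502) = 67.59.
Try y = 4.62 ft: A R^(2/3) = 24.9 — too small.
Try y = 7.34 ft: A R^(2/3) = 85.56 — too large.
Try y = 6.72 ft: A R^(2/3) = 67.62 — matches.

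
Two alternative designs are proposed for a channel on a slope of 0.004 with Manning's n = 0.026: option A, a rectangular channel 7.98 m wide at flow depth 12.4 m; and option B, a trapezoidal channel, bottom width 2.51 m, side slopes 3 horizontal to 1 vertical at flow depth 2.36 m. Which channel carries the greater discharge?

channel A

Channel A: Flow area A = b·y = 7.98 × 12.4 = 98.95 m². Wetted perimeter P = b + 2y = 7.98 + 2×12.4 = 32.78 m. Hydraulic radius R = A/P = 98.95/32.78 = 3.019 m. Q_A = (1/0.026)·98.95·3.019^(2/3)·√0.004 = 502.8 m³/s.
Channel B: With bottom width b = 2.51 m and side slope z = 3: A = (b + zy)y = (2.51 + 3×2.36)×2.36 = 22.63 m²; P = b + 2y√(1+z²) = 2.51 + 2×2.36×3.162 = 17.44 m. Hydraulic radius R = A/P = 22.63/17.44 = 1.298 m. Q_B = (1/0.026)·22.63·1.298^(2/3)·√0.004 = 65.51 m³/s.
Q_A = 502.8 m³/s vs Q_B = 65.51 m³/s, so channel A carries more.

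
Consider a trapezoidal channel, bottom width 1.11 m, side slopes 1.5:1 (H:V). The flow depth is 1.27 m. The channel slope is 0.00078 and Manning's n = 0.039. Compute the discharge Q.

With bottom width b = 1.11 m and side slope z = 1.5: A = (b + zy)y = (1.11 + 1.5×1.27)×1.27 = 3.829 m²; P = b + 2y√(1+z²) = 1.11 + 2×1.27×1.803 = 5.689 m.
Hydraulic radius R = A/P = 3.829/5.689 = 0.6731 m.
Manning's equation: Q = (1/n) A R^(2/3) S^(1/2) = (1/0.039) × 3.829 × 0.6731^(2/3) × 0.00078^(1/2) = 2.11 m³/s.

Q = 2.11 m³/s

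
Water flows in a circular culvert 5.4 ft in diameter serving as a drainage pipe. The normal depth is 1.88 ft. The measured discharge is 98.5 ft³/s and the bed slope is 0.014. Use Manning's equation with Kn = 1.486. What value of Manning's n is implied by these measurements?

n = 0.013

For a circular section of diameter D = 5.4 ft at depth y = 1.88 ft, the central angle is θ = 2 arccos(1 − 2y/D) = 2.524 rad. Then A = (D²/8)(θ − sin θ) = 7.092 ft² and P = Dθ/2 = 6.816 ft.
Hydraulic radius R = A/P = 7.092/6.816 = 1.041 ft.
Rearranging Manning's equation: n = (1.486/Q) A R^(2/3) S^(1/2) = (1.486/98.5) × 7.092 × 1.041^(2/3) × √0.014 = 0.013.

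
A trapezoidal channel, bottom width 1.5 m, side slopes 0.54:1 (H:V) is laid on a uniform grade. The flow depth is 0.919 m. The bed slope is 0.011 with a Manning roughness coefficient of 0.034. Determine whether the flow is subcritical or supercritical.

subcritical

With bottom width b = 1.5 m and side slope z = 0.54: A = (b + zy)y = (1.5 + 0.54×0.919)×0.919 = 1.835 m²; P = b + 2y√(1+z²) = 1.5 + 2×0.919×1.136 = 3.589 m.
Hydraulic radius R = A/P = 1.835/3.589 = 0.5112 m.
V = (1/n) R^(2/3) √S = (1/0.034) × 0.5112^(2/3) × √0.011 = 1.972 m/s. Hydraulic depth D_h = A/T = 1.835/2.493 = 0.736 m.
Froude number Fr = V/√(g·D_h) = 1.972/√(9.81×0.736) = 0.734, which is less than 1, so the flow is subcritical.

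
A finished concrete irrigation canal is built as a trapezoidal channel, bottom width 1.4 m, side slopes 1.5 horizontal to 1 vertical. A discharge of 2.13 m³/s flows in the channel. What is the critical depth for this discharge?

At critical depth, Q² T / (g A³) = 1, i.e. A³/T = Q²/g = 2.13²/9.81 = 0.4625.
Try y = 0.364 m: A³/T = 0.1426 — too small.
Try y = 0.647 m: A³/T = 1.08 — too large.
Try y = 0.511 m: A³/T = 0.4626 — matches.

y_c = 0.511 m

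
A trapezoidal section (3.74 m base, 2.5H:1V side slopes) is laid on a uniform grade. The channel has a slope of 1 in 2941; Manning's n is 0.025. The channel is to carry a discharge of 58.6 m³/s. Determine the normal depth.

Manning's equation rearranged: A R^(2/3) = nQ / (1·√S) = 0.025 × 58.6 / (√0.00034) = 79.45.
Trying y = 4.73 m: A R^(2/3) = 136.3 — too large.
Trying y = 3.75 m: A R^(2/3) = 79.49 — close enough.

y_n = 3.75 m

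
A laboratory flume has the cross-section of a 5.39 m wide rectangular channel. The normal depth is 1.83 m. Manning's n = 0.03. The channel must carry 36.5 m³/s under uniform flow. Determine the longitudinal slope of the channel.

S = 0.011

Flow area A = b·y = 5.39 × 1.83 = 9.864 m². Wetted perimeter P = b + 2y = 5.39 + 2×1.83 = 9.05 m.
Hydraulic radius R = A/P = 9.864/9.05 = 1.09 m.
From Manning's equation, S = [nQ / (1 A R^(2/3))]² = [0.03 × 36.5 / (1 × 9.864 × 1.09^(2/3))]² = 0.011.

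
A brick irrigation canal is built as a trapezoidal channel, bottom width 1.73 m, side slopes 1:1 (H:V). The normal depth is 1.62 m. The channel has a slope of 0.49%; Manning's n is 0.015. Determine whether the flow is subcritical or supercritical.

With bottom width b = 1.73 m and side slope z = 1: A = (b + zy)y = (1.73 + 1×1.62)×1.62 = 5.427 m²; P = b + 2y√(1+z²) = 1.73 + 2×1.62×1.414 = 6.312 m.
Hydraulic radius R = A/P = 5.427/6.312 = 0.8598 m.
V = (1/n) R^(2/3) √S = (1/0.015) × 0.8598^(2/3) × √0.0049 = 4.22 m/s. Hydraulic depth D_h = A/T = 5.427/4.97 = 1.092 m.
Froude number Fr = V/√(g·D_h) = 4.22/√(9.81×1.092) = 1.29, which is greater than 1, so the flow is supercritical.

supercritical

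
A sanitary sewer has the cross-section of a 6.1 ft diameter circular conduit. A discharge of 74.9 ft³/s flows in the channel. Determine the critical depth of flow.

y_c = 2.3 ft

At critical depth, Q² T / (g A³) = 1, i.e. A³/T = Q²/g = 74.9²/32.2 = 174.2.
Try y = 1.76 ft: A³/T = 61.65 — low.
Try y = 2.79 ft: A³/T = 363.8 — high.
Try y = 2.3 ft: A³/T = 173.4 — close enough.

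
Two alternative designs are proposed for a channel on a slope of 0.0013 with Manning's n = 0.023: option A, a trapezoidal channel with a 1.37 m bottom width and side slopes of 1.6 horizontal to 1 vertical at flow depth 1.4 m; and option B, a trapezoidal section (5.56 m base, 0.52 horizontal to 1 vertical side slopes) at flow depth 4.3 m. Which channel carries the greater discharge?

channel B

Channel A: With bottom width b = 1.37 m and side slope z = 1.6: A = (b + zy)y = (1.37 + 1.6×1.4)×1.4 = 5.054 m²; P = b + 2y√(1+z²) = 1.37 + 2×1.4×1.887 = 6.653 m. Hydraulic radius R = A/P = 5.054/6.653 = 0.7597 m. Q_A = (1/0.023)·5.054·0.7597^(2/3)·√0.0013 = 6.596 m³/s.
Channel B: With bottom width b = 5.56 m and side slope z = 0.52: A = (b + zy)y = (5.56 + 0.52×4.3)×4.3 = 33.52 m²; P = b + 2y√(1+z²) = 5.56 + 2×4.3×1.127 = 15.25 m. Hydraulic radius R = A/P = 33.52/15.25 = 2.198 m. Q_B = (1/0.023)·33.52·2.198^(2/3)·√0.0013 = 88.83 m³/s.
Q_A = 6.596 m³/s vs Q_B = 88.83 m³/s, so channel B carries more.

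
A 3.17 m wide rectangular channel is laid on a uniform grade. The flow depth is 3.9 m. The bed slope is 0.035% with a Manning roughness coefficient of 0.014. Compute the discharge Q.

Flow area A = b·y = 3.17 × 3.9 = 12.36 m². Wetted perimeter P = b + 2y = 3.17 + 2×3.9 = 10.97 m.
Hydraulic radius R = A/P = 12.36/10.97 = 1.127 m.
Manning's equation: Q = (1/n) A R^(2/3) S^(1/2) = (1/0.014) × 12.36 × 1.127^(2/3) × 0.00035^(1/2) = 17.9 m³/s.

Q = 17.9 m³/s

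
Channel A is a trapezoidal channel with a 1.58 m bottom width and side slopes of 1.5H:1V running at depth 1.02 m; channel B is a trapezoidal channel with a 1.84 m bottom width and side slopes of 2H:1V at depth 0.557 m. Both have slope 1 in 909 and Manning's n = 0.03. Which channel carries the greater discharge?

channel A

Channel A: With bottom width b = 1.58 m and side slope z = 1.5: A = (b + zy)y = (1.58 + 1.5×1.02)×1.02 = 3.172 m²; P = b + 2y√(1+z²) = 1.58 + 2×1.02×1.803 = 5.258 m. Hydraulic radius R = A/P = 3.172/5.258 = 0.6033 m. Q_A = (1/0.03)·3.172·0.6033^(2/3)·√0.0011 = 2.504 m³/s.
Channel B: With bottom width b = 1.84 m and side slope z = 2: A = (b + zy)y = (1.84 + 2×0.557)×0.557 = 1.645 m²; P = b + 2y√(1+z²) = 1.84 + 2×0.557×2.236 = 4.331 m. Hydraulic radius R = A/P = 1.645/4.331 = 0.3799 m. Q_B = (1/0.03)·1.645·0.3799^(2/3)·√0.0011 = 0.9542 m³/s.
Q_A = 2.504 m³/s vs Q_B = 0.9542 m³/s, so channel A carries more.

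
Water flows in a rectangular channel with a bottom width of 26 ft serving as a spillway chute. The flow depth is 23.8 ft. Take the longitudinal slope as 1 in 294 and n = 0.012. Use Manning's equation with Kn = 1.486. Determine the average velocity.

V = 29.9 ft/s

Flow area A = b·y = 26 × 23.8 = 618.8 ft². Wetted perimeter P = b + 2y = 26 + 2×23.8 = 73.6 ft.
Hydraulic radius R = A/P = 618.8/73.6 = 8.408 ft.
From Manning's equation, V = (1.486/n) R^(2/3) S^(1/2) = (1.486/0.012) × 8.408^(2/3) × 0.003401^(1/2) = 29.9 ft/s.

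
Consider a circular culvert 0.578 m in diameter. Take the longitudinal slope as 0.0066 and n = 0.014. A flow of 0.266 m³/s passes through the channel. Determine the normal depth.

Manning's equation rearranged: A R^(2/3) = nQ / (1·√S) = 0.014 × 0.266 / (√0.0066) = 0.04584.
At y = 0.263 m: A R^(2/3) = 0.03069 — low.
At y = 0.334 m: A R^(2/3) = 0.04579 — matches.

y_n = 0.334 m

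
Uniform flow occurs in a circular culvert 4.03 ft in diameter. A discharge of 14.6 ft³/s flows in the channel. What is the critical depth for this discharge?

At critical depth, Q² T / (g A³) = 1, i.e. A³/T = Q²/g = 14.6²/32.2 = 6.62.
Try y = 0.882 ft: A³/T = 2.644 — low.
Try y = 1.36 ft: A³/T = 14.23 — high.
Try y = 1.12 ft: A³/T = 6.708 — close enough.

y_c = 1.12 ft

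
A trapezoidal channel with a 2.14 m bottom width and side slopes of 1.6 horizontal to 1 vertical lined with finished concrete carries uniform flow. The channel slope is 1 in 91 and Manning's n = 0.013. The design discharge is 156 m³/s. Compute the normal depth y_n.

Manning's equation rearranged: A R^(2/3) = nQ / (1·√S) = 0.013 × 156 / (√0.01099) = 19.35.
Trying y = 2.29 m: A R^(2/3) = 15.28 — short.
Trying y = 2.78 m: A R^(2/3) = 23.46 — over.
Trying y = 2.55 m: A R^(2/3) = 19.36 — close enough.

y_n = 2.55 m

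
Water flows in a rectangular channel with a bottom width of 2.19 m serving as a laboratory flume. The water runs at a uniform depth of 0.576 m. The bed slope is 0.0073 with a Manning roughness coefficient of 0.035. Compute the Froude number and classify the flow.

Flow area A = b·y = 2.19 × 0.576 = 1.261 m². Wetted perimeter P = b + 2y = 2.19 + 2×0.576 = 3.342 m.
Hydraulic radius R = A/P = 1.261/3.342 = 0.3775 m.
V = (1/n) R^(2/3) √S = (1/0.035) × 0.3775^(2/3) × √0.0073 = 1.275 m/s. Hydraulic depth D_h = A/T = 1.261/2.19 = 0.576 m.
Froude number Fr = V/√(g·D_h) = 1.275/√(9.81×0.576) = 0.536, which is less than 1, so the flow is subcritical.

subcritical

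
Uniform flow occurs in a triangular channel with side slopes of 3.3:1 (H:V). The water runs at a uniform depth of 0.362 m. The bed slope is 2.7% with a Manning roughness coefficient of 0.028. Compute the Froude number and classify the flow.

supercritical

For a triangular section with side slope z = 3.3: A = zy² = 3.3×0.362² = 0.4324 m²; P = 2y√(1+z²) = 2×0.362×3.448 = 2.496 m.
Hydraulic radius R = A/P = 0.4324/2.496 = 0.1732 m.
V = (1/n) R^(2/3) √S = (1/0.028) × 0.1732^(2/3) × √0.027 = 1.824 m/s. Hydraulic depth D_h = A/T = 0.4324/2.389 = 0.181 m.
Froude number Fr = V/√(g·D_h) = 1.824/√(9.81×0.181) = 1.37, which is greater than 1, so the flow is supercritical.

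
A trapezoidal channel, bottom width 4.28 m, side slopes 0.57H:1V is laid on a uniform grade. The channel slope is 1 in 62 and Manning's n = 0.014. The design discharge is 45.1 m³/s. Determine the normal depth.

Manning's equation rearranged: A R^(2/3) = nQ / (1·√S) = 0.014 × 45.1 / (√0.01613) = 4.972.
Try y = 1.28 m: A R^(2/3) = 5.921 — too large.
Try y = 1.15 m: A R^(2/3) = 4.97 — close enough.

y_n = 1.15 m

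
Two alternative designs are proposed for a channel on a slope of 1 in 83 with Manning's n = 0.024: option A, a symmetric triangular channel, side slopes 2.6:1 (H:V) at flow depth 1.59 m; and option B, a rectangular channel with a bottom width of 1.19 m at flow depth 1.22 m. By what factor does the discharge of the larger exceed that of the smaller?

6.84

Channel A: For a triangular section with side slope z = 2.6: A = zy² = 2.6×1.59² = 6.573 m²; P = 2y√(1+z²) = 2×1.59×2.786 = 8.858 m. Hydraulic radius R = A/P = 6.573/8.858 = 0.742 m. Q_A = (1/0.024)·6.573·0.742^(2/3)·√0.01205 = 24.64 m³/s.
Channel B: Flow area A = b·y = 1.19 × 1.22 = 1.452 m². Wetted perimeter P = b + 2y = 1.19 + 2×1.22 = 3.63 m. Hydraulic radius R = A/P = 1.452/3.63 = 0.3999 m. Q_B = (1/0.024)·1.452·0.3999^(2/3)·√0.01205 = 3.604 m³/s.
The larger discharge is 24.64 m³/s and the smaller is 3.604 m³/s; the ratio is 6.84.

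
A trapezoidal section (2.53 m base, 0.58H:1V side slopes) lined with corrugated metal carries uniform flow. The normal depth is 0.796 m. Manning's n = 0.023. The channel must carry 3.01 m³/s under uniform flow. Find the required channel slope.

With bottom width b = 2.53 m and side slope z = 0.58: A = (b + zy)y = (2.53 + 0.58×0.796)×0.796 = 2.381 m²; P = b + 2y√(1+z²) = 2.53 + 2×0.796×1.156 = 4.37 m.
Hydraulic radius R = A/P = 2.381/4.37 = 0.5449 m.
From Manning's equation, S = [nQ / (1 A R^(2/3))]² = [0.023 × 3.01 / (1 × 2.381 × 0.5449^(2/3))]² = 0.0019.

S = 0.0019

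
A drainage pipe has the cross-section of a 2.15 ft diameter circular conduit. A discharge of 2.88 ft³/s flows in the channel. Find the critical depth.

At critical depth, Q² T / (g A³) = 1, i.e. A³/T = Q²/g = 2.88²/32.2 = 0.2576.
At y = 0.397 ft: A³/T = 0.05871 — low.
At y = 0.629 ft: A³/T = 0.3539 — high.
At y = 0.58 ft: A³/T = 0.2582 — close enough.

y_c = 0.58 ft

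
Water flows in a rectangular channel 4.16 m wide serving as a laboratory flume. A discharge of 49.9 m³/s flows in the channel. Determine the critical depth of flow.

y_c = 2.45 m

For a rectangular channel, critical depth y_c = (q²/g)^(1/3) where q = Q/b = 49.9/4.16 = 12 m²/s.
So y_c = (12²/9.81)^(1/3) = 2.45 m.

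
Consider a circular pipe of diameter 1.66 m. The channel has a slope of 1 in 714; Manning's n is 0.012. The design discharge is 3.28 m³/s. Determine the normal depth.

Manning's equation rearranged: A R^(2/3) = nQ / (1·√S) = 0.012 × 3.28 / (√0.001401) = 1.052.
Try y = 1.5 m: A R^(2/3) = 1.285 — high.
Try y = 0.877 m: A R^(2/3) = 0.6603 — low.
Try y = 1.2 m: A R^(2/3) = 1.05 — matches.

y_n = 1.2 m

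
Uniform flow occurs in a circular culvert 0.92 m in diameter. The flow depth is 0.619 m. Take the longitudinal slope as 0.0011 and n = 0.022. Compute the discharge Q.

For a circular section of diameter D = 0.92 m at depth y = 0.619 m, the central angle is θ = 2 arccos(1 − 2y/D) = 3.847 rad. Then A = (D²/8)(θ − sin θ) = 0.4757 m² and P = Dθ/2 = 1.77 m.
Hydraulic radius R = A/P = 0.4757/1.77 = 0.2688 m.
Manning's equation: Q = (1/n) A R^(2/3) S^(1/2) = (1/0.022) × 0.4757 × 0.2688^(2/3) × 0.0011^(1/2) = 0.299 m³/s.

Q = 0.299 m³/s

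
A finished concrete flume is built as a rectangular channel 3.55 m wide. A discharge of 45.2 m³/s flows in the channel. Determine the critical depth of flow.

For a rectangular channel, critical depth y_c = (q²/g)^(1/3) where q = Q/b = 45.2/3.55 = 12.73 m²/s.
So y_c = (12.73²/9.81)^(1/3) = 2.55 m.

y_c = 2.55 m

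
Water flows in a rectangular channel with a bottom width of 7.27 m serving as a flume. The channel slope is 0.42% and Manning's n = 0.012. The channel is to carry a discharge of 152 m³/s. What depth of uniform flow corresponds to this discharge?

Manning's equation rearranged: A R^(2/3) = nQ / (1·√S) = 0.012 × 152 / (√0.0042) = 28.14.
Try y = 3.4 m: A R^(2/3) = 35.99 — too large.
Try y = 2.43 m: A R^(2/3) = 22.7 — too small.
Try y = 2.84 m: A R^(2/3) = 28.18 — matches.

y_n = 2.84 m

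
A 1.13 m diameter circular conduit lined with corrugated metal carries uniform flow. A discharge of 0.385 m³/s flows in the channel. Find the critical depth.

y_c = 0.336 m

At critical depth, Q² T / (g A³) = 1, i.e. A³/T = Q²/g = 0.385²/9.81 = 0.01511.
Trying y = 0.397 m: A³/T = 0.02881 — high.
Trying y = 0.336 m: A³/T = 0.01511 — ≈ 0.01511.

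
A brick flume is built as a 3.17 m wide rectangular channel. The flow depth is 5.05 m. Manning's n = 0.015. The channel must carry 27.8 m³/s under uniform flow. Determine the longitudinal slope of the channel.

Flow area A = b·y = 3.17 × 5.05 = 16.01 m². Wetted perimeter P = b + 2y = 3.17 + 2×5.05 = 13.27 m.
Hydraulic radius R = A/P = 16.01/13.27 = 1.206 m.
From Manning's equation, S = [nQ / (1 A R^(2/3))]² = [0.015 × 27.8 / (1 × 16.01 × 1.206^(2/3))]² = 0.000528.

S = 0.000528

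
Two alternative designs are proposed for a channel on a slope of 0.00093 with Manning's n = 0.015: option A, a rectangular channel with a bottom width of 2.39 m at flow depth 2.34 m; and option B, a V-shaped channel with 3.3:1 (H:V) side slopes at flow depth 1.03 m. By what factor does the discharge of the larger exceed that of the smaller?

2.19

Channel A: Flow area A = b·y = 2.39 × 2.34 = 5.593 m². Wetted perimeter P = b + 2y = 2.39 + 2×2.34 = 7.07 m. Hydraulic radius R = A/P = 5.593/7.07 = 0.791 m. Q_A = (1/0.015)·5.593·0.791^(2/3)·√0.00093 = 9.725 m³/s.
Channel B: For a triangular section with side slope z = 3.3: A = zy² = 3.3×1.03² = 3.501 m²; P = 2y√(1+z²) = 2×1.03×3.448 = 7.103 m. Hydraulic radius R = A/P = 3.501/7.103 = 0.4929 m. Q_B = (1/0.015)·3.501·0.4929^(2/3)·√0.00093 = 4.441 m³/s.
The larger discharge is 9.725 m³/s and the smaller is 4.441 m³/s; the ratio is 2.19.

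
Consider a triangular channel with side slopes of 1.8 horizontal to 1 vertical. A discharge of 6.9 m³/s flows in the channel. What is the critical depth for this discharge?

At critical depth, Q² T / (g A³) = 1, i.e. A³/T = Q²/g = 6.9²/9.81 = 4.853.
Try y = 1.41 m: A³/T = 9.028 — too large.
Try y = 0.965 m: A³/T = 1.356 — too small.
Try y = 1.25 m: A³/T = 4.944 — ≈ 4.853.

y_c = 1.25 m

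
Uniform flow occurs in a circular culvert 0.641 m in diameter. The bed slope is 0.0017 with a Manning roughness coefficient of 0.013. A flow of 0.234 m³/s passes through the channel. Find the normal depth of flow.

y_n = 0.424 m

Manning's equation rearranged: A R^(2/3) = nQ / (1·√S) = 0.013 × 0.234 / (√0.0017) = 0.07378.
At y = 0.514 m: A R^(2/3) = 0.09328 — too large.
At y = 0.364 m: A R^(2/3) = 0.0587 — too small.
At y = 0.424 m: A R^(2/3) = 0.07382 — close enough.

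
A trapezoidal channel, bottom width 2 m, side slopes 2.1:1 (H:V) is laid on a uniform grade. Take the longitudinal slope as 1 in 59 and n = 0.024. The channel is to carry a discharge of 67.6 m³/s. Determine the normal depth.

Manning's equation rearranged: A R^(2/3) = nQ / (1·√S) = 0.024 × 67.6 / (√0.01695) = 12.46.
Try y = 2.25 m: A R^(2/3) = 17.22 — too large.
Try y = 1.51 m: A R^(2/3) = 7.09 — too small.
Try y = 1.95 m: A R^(2/3) = 12.46 — ≈ 12.46.

y_n = 1.95 m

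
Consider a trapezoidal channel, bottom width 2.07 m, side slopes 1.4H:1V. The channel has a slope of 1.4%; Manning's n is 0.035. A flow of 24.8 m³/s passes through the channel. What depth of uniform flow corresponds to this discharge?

y_n = 1.7 m

Manning's equation rearranged: A R^(2/3) = nQ / (1·√S) = 0.035 × 24.8 / (√0.014) = 7.336.
Try y = 2.02 m: A R^(2/3) = 10.52 — high.
Try y = 1.7 m: A R^(2/3) = 7.337 — matches.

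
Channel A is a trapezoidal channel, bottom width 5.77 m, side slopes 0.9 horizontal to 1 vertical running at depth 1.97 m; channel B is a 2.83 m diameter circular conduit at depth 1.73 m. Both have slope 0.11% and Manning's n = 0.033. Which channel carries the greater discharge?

channel A

Channel A: With bottom width b = 5.77 m and side slope z = 0.9: A = (b + zy)y = (5.77 + 0.9×1.97)×1.97 = 14.86 m²; P = b + 2y√(1+z²) = 5.77 + 2×1.97×1.345 = 11.07 m. Hydraulic radius R = A/P = 14.86/11.07 = 1.342 m. Q_A = (1/0.033)·14.86·1.342^(2/3)·√0.0011 = 18.17 m³/s.
Channel B: For a circular section of diameter D = 2.83 m at depth y = 1.73 m, the central angle is θ = 2 arccos(1 − 2y/D) = 3.591 rad. Then A = (D²/8)(θ − sin θ) = 4.029 m² and P = Dθ/2 = 5.081 m. Hydraulic radius R = A/P = 4.029/5.081 = 0.793 m. Q_B = (1/0.033)·4.029·0.793^(2/3)·√0.0011 = 3.469 m³/s.
Q_A = 18.17 m³/s vs Q_B = 3.469 m³/s, so channel A carries more.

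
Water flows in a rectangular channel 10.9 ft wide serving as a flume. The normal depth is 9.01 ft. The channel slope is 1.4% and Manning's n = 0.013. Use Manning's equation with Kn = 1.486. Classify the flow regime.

Flow area A = b·y = 10.9 × 9.01 = 98.21 ft². Wetted perimeter P = b + 2y = 10.9 + 2×9.01 = 28.92 ft.
Hydraulic radius R = A/P = 98.21/28.92 = 3.396 ft.
V = (1.486/n) R^(2/3) √S = (1.486/0.013) × 3.396^(2/3) × √0.014 = 30.56 ft/s. Hydraulic depth D_h = A/T = 98.21/10.9 = 9.01 ft.
Froude number Fr = V/√(g·D_h) = 30.56/√(32.2×9.01) = 1.79, which is greater than 1, so the flow is supercritical.

supercritical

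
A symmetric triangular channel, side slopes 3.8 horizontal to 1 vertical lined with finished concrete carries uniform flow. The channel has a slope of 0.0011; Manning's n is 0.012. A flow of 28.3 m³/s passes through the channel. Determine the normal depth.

Manning's equation rearranged: A R^(2/3) = nQ / (1·√S) = 0.012 × 28.3 / (√0.0011) = 10.24.
Try y = 2.11 m: A R^(2/3) = 17.15 — high.
Try y = 1.32 m: A R^(2/3) = 4.908 — low.
Try y = 1.74 m: A R^(2/3) = 10.25 — ≈ 10.24.

y_n = 1.74 m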